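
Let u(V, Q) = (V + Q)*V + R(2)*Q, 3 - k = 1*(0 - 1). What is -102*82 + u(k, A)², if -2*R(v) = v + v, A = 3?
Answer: -7880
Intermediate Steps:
R(v) = -v (R(v) = -(v + v)/2 = -v)
k = 4 (k = 3 - (0 - 1) = 3 - (-1) = 3 - 1*(-1) = 3 + 1 = 4)
u(V, Q) = -2*Q + V*(Q + V) (u(V, Q) = (V + Q)*V + (-1*2)*Q = (Q + V)*V - 2*Q = V*(Q + V) - 2*Q = -2*Q + V*(Q + V))
-102*82 + u(k, A)² = -102*82 + (4² - 2*3 + 3*4)² = -8364 + (16 - 6 + 12)² = -8364 + 22² = -8364 + 484 = -7880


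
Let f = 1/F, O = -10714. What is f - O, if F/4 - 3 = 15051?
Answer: 645154225/60216 ≈ 10714.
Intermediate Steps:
F = 60216 (F = 12 + 4*15051 = 12 + 60204 = 60216)
f = 1/60216 ≈ 1.6607e-5
f - O = 1/60216 - 1*(-10714) = 1/60216 + 10714 = 645154225/60216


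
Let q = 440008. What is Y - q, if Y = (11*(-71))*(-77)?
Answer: -379871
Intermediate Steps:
Y = 60137 (Y = -781*(-77) = 60137)
Y - q = 60137 - 1*440008 = 60137 - 440008 = -379871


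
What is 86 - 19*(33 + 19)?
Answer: -902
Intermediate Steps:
86 - 19*(33 + 19) = 86 - 19*52 = 86 - 988 = -902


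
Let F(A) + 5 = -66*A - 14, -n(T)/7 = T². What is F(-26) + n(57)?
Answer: -21046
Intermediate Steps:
n(T) = -7*T²
F(A) = -19 - 66*A (F(A) = -5 + (-66*A - 14) = -5 + (-14 - 66*A) = -19 - 66*A)
F(-26) + n(57) = (-19 - 66*(-26)) - 7*57² = (-19 + 1716) - 7*3249 = 1697 - 22743 = -21046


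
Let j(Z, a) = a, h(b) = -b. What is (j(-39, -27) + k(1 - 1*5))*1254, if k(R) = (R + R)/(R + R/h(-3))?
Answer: -31977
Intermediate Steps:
k(R) = 3/2 (k(R) = (R + R)/(R + R/((-1*(-3)))) = (2*R)/(R + R/3) = (2*R)/((4*R/3)) = (2*R)*(3/(4*R)) = 3/2)
(j(-39, -27) + k(1 - 1*5))*1254 = (-27 + 3/2)*1254 = -51/2*1254 = -31977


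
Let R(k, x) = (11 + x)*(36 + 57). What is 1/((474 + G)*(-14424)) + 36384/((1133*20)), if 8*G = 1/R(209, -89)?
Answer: 150373306112262/93652688734055 ≈ 1.6056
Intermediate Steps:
R(k, x) = 1023 + 93*x (R(k, x) = (11 + x)*93 = 1023 + 93*x)
G = -1/58032 (G = 1/(8*(1023 + 93*(-89))) = 1/(8*(1023 - 8277)) = (⅛)/(-7254) = (⅛)*(-1/7254) = -1/58032 ≈ -1.7232e-5)
1/((474 + G)*(-14424)) + 36384/((1133*20)) = 1/((474 - 1/58032)*(-14424)) + 36384/((1133*20)) = -1/14424/(27507167/58032) + 36384/22660 = (58032/27507167)*(-1/14424) + 36384*(1/22660) = -2418/16531807367 + 9096/5665 = 150373306112262/93652688734055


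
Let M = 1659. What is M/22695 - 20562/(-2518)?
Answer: 78471992/9524335 ≈ 8.2391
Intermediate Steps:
M/22695 - 20562/(-2518) = 1659/22695 - 20562/(-2518) = 1659*(1/22695) - 20562*(-1/2518) = 553/7565 + 10281/1259 = 78471992/9524335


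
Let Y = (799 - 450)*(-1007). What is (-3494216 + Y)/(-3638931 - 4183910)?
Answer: 3845659/7822841 ≈ 0.49159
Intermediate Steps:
Y = -351443 (Y = 349*(-1007) = -351443)
(-3494216 + Y)/(-3638931 - 4183910) = (-3494216 - 351443)/(-3638931 - 4183910) = -3845659/(-7822841) = -3845659*(-1/7822841) = 3845659/7822841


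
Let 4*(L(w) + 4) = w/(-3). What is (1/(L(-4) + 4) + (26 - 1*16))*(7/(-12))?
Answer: -91/12 ≈ -7.5833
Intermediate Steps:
L(w) = -4 - w/12 (L(w) = -4 + (w/(-3))/4 = -4 + (w*(-1/3))/4 = -4 + (-w/3)/4 = -4 - w/12)
(1/(L(-4) + 4) + (26 - 1*16))*(7/(-12)) = (1/((-4 - 1/12*(-4)) + 4) + (26 - 1*16))*(7/(-12)) = (1/((-4 + 1/3) + 4) + (26 - 16))*(7*(-1/12)) = (1/(-11/3 + 4) + 10)*(-7/12) = (1/(1/3) + 10)*(-7/12) = (3 + 10)*(-7/12) = 13*(-7/12) = -91/12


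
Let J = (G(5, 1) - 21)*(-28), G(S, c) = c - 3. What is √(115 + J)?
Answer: √759 ≈ 27.550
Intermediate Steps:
G(S, c) = -3 + c
J = 644 (J = ((-3 + 1) - 21)*(-28) = (-2 - 21)*(-28) = -23*(-28) = 644)
√(115 + J) = √(115 + 644) = √759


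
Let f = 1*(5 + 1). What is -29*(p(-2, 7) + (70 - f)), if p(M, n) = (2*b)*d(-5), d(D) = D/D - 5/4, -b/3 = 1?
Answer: -3799/2 ≈ -1899.5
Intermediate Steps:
b = -3 (b = -3*1 = -3)
f = 6 (f = 1*6 = 6)
d(D) = -1/4 (d(D) = 1 - 5*1/4 = 1 - 5/4 = -1/4)
p(M, n) = 3/2 (p(M, n) = (2*(-3))*(-1/4) = -6*(-1/4) = 3/2)
-29*(p(-2, 7) + (70 - f)) = -29*(3/2 + (70 - 1*6)) = -29*(3/2 + (70 - 6)) = -29*(3/2 + 64) = -29*131/2 = -3799/2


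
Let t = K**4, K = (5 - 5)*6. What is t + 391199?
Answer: 391199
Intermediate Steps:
K = 0 (K = 0*6 = 0)
t = 0 (t = 0**4 = 0)
t + 391199 = 0 + 391199 = 391199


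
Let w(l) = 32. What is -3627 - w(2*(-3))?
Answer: -3659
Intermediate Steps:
-3627 - w(2*(-3)) = -3627 - 1*32 = -3627 - 32 = -3659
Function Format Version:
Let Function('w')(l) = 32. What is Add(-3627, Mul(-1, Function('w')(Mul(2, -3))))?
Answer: -3659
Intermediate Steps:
Add(-3627, Mul(-1, Function('w')(Mul(2, -3)))) = Add(-3627, Mul(-1, 32)) = Add(-3627, -32) = -3659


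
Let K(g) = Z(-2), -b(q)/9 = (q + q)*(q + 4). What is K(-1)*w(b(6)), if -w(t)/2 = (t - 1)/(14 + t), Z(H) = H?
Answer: 2162/533 ≈ 4.0563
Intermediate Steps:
b(q) = -18*q*(4 + q) (b(q) = -9*(q + q)*(q + 4) = -9*2*q*(4 + q) = -18*q*(4 + q))
K(g) = -2
w(t) = -2*(-1 + t)/(14 + t) (w(t) = -2*(t - 1)/(14 + t) = -2*(-1 + t)/(14 + t))
K(-1)*w(b(6)) = -4*(1 - (-18)*6*(4 + 6))/(14 - 18*6*(4 + 6)) = -4*(1 - (-18)*6*10)/(14 - 18*6*10) = -4*(1 - 1*(-1080))/(14 - 1080) = -4*(1 + 1080)/(-1066) = -4*(-1)*1081/1066 = -2*(-1081/533) = 2162/533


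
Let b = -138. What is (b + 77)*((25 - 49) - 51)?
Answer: 4575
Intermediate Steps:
(b + 77)*((25 - 49) - 51) = (-138 + 77)*((25 - 49) - 51) = -61*(-24 - 51) = -61*(-75) = 4575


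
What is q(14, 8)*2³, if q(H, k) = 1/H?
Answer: 4/7 ≈ 0.57143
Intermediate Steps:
q(14, 8)*2³ = 2³/14 = (1/14)*8 = 4/7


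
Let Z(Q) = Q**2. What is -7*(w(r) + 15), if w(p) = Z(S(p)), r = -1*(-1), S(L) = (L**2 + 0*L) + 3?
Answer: -217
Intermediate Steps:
S(L) = 3 + L**2 (S(L) = (L**2 + 0) + 3 = L**2 + 3 = 3 + L**2)
r = 1
w(p) = (3 + p**2)**2
-7*(w(r) + 15) = -7*((3 + 1**2)**2 + 15) = -7*((3 + 1)**2 + 15) = -7*(4**2 + 15) = -7*(16 + 15) = -7*31 = -217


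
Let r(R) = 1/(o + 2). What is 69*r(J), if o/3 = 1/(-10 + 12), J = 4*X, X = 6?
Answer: 138/7 ≈ 19.714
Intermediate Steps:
J = 24 (J = 4*6 = 24)
o = 3/2 (o = 3/(-10 + 12) = 3/2 ≈ 1.5000)
r(R) = 2/7 (r(R) = 1/(3/2 + 2) = 1/(7/2) = 2/7)
69*r(J) = 69*(2/7) = 138/7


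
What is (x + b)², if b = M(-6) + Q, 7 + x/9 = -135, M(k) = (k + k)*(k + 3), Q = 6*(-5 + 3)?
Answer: 1572516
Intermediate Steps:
Q = -12 (Q = 6*(-2) = -12)
M(k) = 2*k*(3 + k) (M(k) = (2*k)*(3 + k) = 2*k*(3 + k))
x = -1278 (x = -63 + 9*(-135) = -63 - 1215 = -1278)
b = 24 (b = 2*(-6)*(3 - 6) - 12 = 2*(-6)*(-3) - 12 = 36 - 12 = 24)
(x + b)² = (-1278 + 24)² = (-1254)² = 1572516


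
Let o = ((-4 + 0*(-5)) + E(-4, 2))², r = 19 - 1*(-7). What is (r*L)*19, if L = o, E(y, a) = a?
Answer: 1976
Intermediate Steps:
r = 26 (r = 19 + 7 = 26)
o = 4 (o = ((-4 + 0*(-5)) + 2)² = ((-4 + 0) + 2)² = (-4 + 2)² = (-2)² = 4)
L = 4
(r*L)*19 = (26*4)*19 = 104*19 = 1976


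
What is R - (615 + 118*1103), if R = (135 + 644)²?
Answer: 476072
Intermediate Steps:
R = 606841 (R = 779² = 606841)
R - (615 + 118*1103) = 606841 - (615 + 118*1103) = 606841 - (615 + 130154) = 606841 - 1*130769 = 606841 - 130769 = 476072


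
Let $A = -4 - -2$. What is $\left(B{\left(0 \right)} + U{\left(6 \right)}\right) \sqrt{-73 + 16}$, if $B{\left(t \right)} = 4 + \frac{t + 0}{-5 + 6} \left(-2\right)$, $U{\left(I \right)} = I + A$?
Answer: $8 i \sqrt{57} \approx 60.399 i$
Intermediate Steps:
$A = -2$ ($A = -4 + 2 = -2$)
$U{\left(I \right)} = -2 + I$ ($U{\left(I \right)} = I - 2 = -2 + I$)
$B{\left(t \right)} = 4 - 2 t$ ($B{\left(t \right)} = 4 + \frac{t}{1} \left(-2\right) = 4 + t 1 \left(-2\right) = 4 + t \left(-2\right) = 4 - 2 t$)
$\left(B{\left(0 \right)} + U{\left(6 \right)}\right) \sqrt{-73 + 16} = \left(\left(4 - 0\right) + \left(-2 + 6\right)\right) \sqrt{-73 + 16} = \left(\left(4 + 0\right) + 4\right) \sqrt{-57} = \left(4 + 4\right) i \sqrt{57} = 8 i \sqrt{57}$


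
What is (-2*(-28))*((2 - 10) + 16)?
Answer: 448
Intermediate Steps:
(-2*(-28))*((2 - 10) + 16) = 56*(-8 + 16) = 56*8 = 448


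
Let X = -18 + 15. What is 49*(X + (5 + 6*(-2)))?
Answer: -490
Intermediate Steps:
X = -3
49*(X + (5 + 6*(-2))) = 49*(-3 + (5 + 6*(-2))) = 49*(-3 + (5 - 12)) = 49*(-3 - 7) = 49*(-10) = -490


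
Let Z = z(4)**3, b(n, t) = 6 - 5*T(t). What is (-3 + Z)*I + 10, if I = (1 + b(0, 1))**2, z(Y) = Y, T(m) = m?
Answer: 254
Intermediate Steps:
b(n, t) = 6 - 5*t
Z = 64 (Z = 4**3 = 64)
I = 4 (I = (1 + (6 - 5*1))**2 = (1 + (6 - 5))**2 = (1 + 1)**2 = 2**2 = 4)
(-3 + Z)*I + 10 = (-3 + 64)*4 + 10 = 61*4 + 10 = 244 + 10 = 254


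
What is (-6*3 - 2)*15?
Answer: -300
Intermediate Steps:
(-6*3 - 2)*15 = (-18 - 2)*15 = -20*15 = -300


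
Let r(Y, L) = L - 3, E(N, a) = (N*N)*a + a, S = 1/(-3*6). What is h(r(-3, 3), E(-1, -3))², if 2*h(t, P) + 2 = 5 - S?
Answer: 3025/1296 ≈ 2.3341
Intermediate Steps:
S = -1/18 (S = 1/(-18) = -1/18 ≈ -0.055556)
E(N, a) = a + a*N² (E(N, a) = N²*a + a = a*N² + a = a + a*N²)
r(Y, L) = -3 + L
h(t, P) = 55/36 (h(t, P) = -1 + (5 - 1*(-1/18))/2 = -1 + (5 + 1/18)/2 = -1 + (½)*(91/18) = -1 + 91/36 = 55/36)
h(r(-3, 3), E(-1, -3))² = (55/36)² = 3025/1296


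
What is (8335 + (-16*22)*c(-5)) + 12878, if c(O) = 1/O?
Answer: 106417/5 ≈ 21283.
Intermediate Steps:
(8335 + (-16*22)*c(-5)) + 12878 = (8335 - 16*22/(-5)) + 12878 = (8335 - 352*(-1/5)) + 12878 = (8335 + 352/5) + 12878 = 42027/5 + 12878 = 106417/5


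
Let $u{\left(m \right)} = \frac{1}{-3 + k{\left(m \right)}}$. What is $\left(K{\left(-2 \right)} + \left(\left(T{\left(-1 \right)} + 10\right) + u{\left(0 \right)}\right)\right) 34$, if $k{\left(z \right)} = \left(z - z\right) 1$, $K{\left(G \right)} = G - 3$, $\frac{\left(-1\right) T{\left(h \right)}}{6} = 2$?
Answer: $- \frac{748}{3} \approx -249.33$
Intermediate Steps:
$T{\left(h \right)} = -12$ ($T{\left(h \right)} = \left(-6\right) 2 = -12$)
$K{\left(G \right)} = -3 + G$ ($K{\left(G \right)} = G - 3 = -3 + G$)
$k{\left(z \right)} = 0$ ($k{\left(z \right)} = 0 \cdot 1 = 0$)
$u{\left(m \right)} = - \frac{1}{3}$ ($u{\left(m \right)} = \frac{1}{-3 + 0} = \frac{1}{-3} = - \frac{1}{3}$)
$\left(K{\left(-2 \right)} + \left(\left(T{\left(-1 \right)} + 10\right) + u{\left(0 \right)}\right)\right) 34 = \left(\left(-3 - 2\right) + \left(\left(-12 + 10\right) - \frac{1}{3}\right)\right) 34 = \left(-5 - \frac{7}{3}\right) 34 = \left(- \frac{22}{3}\right) 34 = - \frac{748}{3}$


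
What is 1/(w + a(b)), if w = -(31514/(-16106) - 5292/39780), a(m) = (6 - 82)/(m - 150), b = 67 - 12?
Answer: 8898565/25714128 ≈ 0.34606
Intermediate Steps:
b = 55
a(m) = -76/(-150 + m)
w = 18595276/8898565 (w = -(31514*(-1/16106) - 5292*1/39780) = -(-15757/8053 - 147/1105) = -1*(-18595276/8898565) = 18595276/8898565 ≈ 2.0897)
1/(w + a(b)) = 1/(18595276/8898565 - 76/(-150 + 55)) = 1/(18595276/8898565 - 76/(-95)) = 1/(18595276/8898565 - 76*(-1/95)) = 1/(18595276/8898565 + 4/5) = 1/(25714128/8898565) = 8898565/25714128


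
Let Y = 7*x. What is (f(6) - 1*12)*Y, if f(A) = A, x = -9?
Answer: 378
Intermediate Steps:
Y = -63 (Y = 7*(-9) = -63)
(f(6) - 1*12)*Y = (6 - 1*12)*(-63) = (6 - 12)*(-63) = -6*(-63) = 378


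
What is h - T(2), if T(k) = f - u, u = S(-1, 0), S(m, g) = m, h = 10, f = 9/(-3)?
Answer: 12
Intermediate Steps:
f = -3 (f = 9*(-1/3) = -3)
u = -1
T(k) = -2 (T(k) = -3 - 1*(-1) = -3 + 1 = -2)
h - T(2) = 10 - 1*(-2) = 10 + 2 = 12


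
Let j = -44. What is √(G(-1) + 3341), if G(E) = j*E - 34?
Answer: √3351 ≈ 57.888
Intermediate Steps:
G(E) = -34 - 44*E (G(E) = -44*E - 34 = -34 - 44*E)
√(G(-1) + 3341) = √((-34 - 44*(-1)) + 3341) = √((-34 + 44) + 3341) = √(10 + 3341) = √3351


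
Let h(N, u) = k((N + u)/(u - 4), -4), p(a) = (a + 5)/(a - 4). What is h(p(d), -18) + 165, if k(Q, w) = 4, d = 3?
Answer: 169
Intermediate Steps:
p(a) = (5 + a)/(-4 + a)
h(N, u) = 4
h(p(d), -18) + 165 = 4 + 165 = 169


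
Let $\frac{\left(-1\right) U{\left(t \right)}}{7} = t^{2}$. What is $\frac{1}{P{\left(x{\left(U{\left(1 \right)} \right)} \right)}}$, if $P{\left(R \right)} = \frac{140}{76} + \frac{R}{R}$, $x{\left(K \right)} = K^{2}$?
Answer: $\frac{19}{54} \approx 0.35185$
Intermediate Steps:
$U{\left(t \right)} = - 7 t^{2}$
$P{\left(R \right)} = \frac{54}{19}$ ($P{\left(R \right)} = 140 \cdot \frac{1}{76} + 1 = \frac{35}{19} + 1 = \frac{54}{19}$)
$\frac{1}{P{\left(x{\left(U{\left(1 \right)} \right)} \right)}} = \frac{1}{\frac{54}{19}} = \frac{19}{54}$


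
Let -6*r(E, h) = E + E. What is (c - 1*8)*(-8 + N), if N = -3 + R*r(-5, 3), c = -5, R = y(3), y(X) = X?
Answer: 78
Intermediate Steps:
r(E, h) = -E/3 (r(E, h) = -(E + E)/6 = -E/3)
R = 3
N = 2 (N = -3 + 3*(-⅓*(-5)) = -3 + 3*(5/3) = -3 + 5 = 2)
(c - 1*8)*(-8 + N) = (-5 - 1*8)*(-8 + 2) = (-5 - 8)*(-6) = -13*(-6) = 78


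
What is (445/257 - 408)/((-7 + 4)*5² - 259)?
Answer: 104411/85838 ≈ 1.2164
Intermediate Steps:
(445/257 - 408)/((-7 + 4)*5² - 259) = (445*(1/257) - 408)/(-3*25 - 259) = (445/257 - 408)/(-75 - 259) = -104411/257/(-334) = -104411/257*(-1/334) = 104411/85838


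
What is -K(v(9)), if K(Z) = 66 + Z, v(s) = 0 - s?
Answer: -57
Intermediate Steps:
v(s) = -s
-K(v(9)) = -(66 - 1*9) = -(66 - 9) = -1*57 = -57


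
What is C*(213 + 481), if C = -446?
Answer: -309524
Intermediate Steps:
C*(213 + 481) = -446*(213 + 481) = -446*694 = -309524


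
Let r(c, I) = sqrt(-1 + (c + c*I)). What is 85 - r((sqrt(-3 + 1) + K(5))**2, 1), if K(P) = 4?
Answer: 85 - sqrt(27 + 16*I*sqrt(2)) ≈ 79.422 - 2.0283*I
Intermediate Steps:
r(c, I) = sqrt(-1 + c + I*c) (r(c, I) = sqrt(-1 + (c + I*c)) = sqrt(-1 + c + I*c))
85 - r((sqrt(-3 + 1) + K(5))**2, 1) = 85 - sqrt(-1 + (sqrt(-3 + 1) + 4)**2 + 1*(sqrt(-3 + 1) + 4)**2) = 85 - sqrt(-1 + (sqrt(-2) + 4)**2 + 1*(sqrt(-2) + 4)**2) = 85 - sqrt(-1 + (I*sqrt(2) + 4)**2 + 1*(I*sqrt(2) + 4)**2) = 85 - sqrt(-1 + (4 + I*sqrt(2))**2 + 1*(4 + I*sqrt(2))**2) = 85 - sqrt(-1 + (4 + I*sqrt(2))**2 + (4 + I*sqrt(2))**2) = 85 - sqrt(-1 + 2*(4 + I*sqrt(2))**2)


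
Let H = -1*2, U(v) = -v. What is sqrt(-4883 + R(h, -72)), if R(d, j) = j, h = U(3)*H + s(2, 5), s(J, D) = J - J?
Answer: I*sqrt(4955) ≈ 70.392*I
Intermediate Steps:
s(J, D) = 0
H = -2
h = 6 (h = -1*3*(-2) + 0 = -3*(-2) + 0 = 6 + 0 = 6)
sqrt(-4883 + R(h, -72)) = sqrt(-4883 - 72) = sqrt(-4955) = I*sqrt(4955)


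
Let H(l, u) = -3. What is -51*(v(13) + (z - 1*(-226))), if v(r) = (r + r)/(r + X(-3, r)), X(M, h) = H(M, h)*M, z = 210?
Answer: -245259/11 ≈ -22296.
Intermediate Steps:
X(M, h) = -3*M
v(r) = 2*r/(9 + r) (v(r) = (r + r)/(r - 3*(-3)) = (2*r)/(r + 9) = (2*r)/(9 + r) = 2*r/(9 + r))
-51*(v(13) + (z - 1*(-226))) = -51*(2*13/(9 + 13) + (210 - 1*(-226))) = -51*(2*13/22 + (210 + 226)) = -51*(2*13*(1/22) + 436) = -51*(13/11 + 436) = -51*4809/11 = -245259/11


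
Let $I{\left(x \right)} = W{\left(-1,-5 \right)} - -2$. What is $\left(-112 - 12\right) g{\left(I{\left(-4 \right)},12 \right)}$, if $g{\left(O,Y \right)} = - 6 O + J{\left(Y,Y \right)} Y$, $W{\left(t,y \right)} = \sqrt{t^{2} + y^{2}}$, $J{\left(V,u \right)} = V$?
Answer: $-16368 + 744 \sqrt{26} \approx -12574.0$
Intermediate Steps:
$I{\left(x \right)} = 2 + \sqrt{26}$ ($I{\left(x \right)} = \sqrt{\left(-1\right)^{2} + \left(-5\right)^{2}} - -2 = \sqrt{1 + 25} + 2 = \sqrt{26} + 2 = 2 + \sqrt{26}$)
$g{\left(O,Y \right)} = Y^{2} - 6 O$ ($g{\left(O,Y \right)} = - 6 O + Y Y = - 6 O + Y^{2} = Y^{2} - 6 O$)
$\left(-112 - 12\right) g{\left(I{\left(-4 \right)},12 \right)} = \left(-112 - 12\right) \left(12^{2} - 6 \left(2 + \sqrt{26}\right)\right) = - 124 \left(144 - \left(12 + 6 \sqrt{26}\right)\right) = - 124 \left(132 - 6 \sqrt{26}\right) = -16368 + 744 \sqrt{26}$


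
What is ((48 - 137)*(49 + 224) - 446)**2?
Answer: 612216049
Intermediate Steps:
((48 - 137)*(49 + 224) - 446)**2 = (-89*273 - 446)**2 = (-24297 - 446)**2 = (-24743)**2 = 612216049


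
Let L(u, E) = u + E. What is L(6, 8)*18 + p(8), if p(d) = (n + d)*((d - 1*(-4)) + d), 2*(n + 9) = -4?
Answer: 192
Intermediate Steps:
n = -11 (n = -9 + (1/2)*(-4) = -9 - 2 = -11)
L(u, E) = E + u
p(d) = (-11 + d)*(4 + 2*d) (p(d) = (-11 + d)*((d - 1*(-4)) + d) = (-11 + d)*((d + 4) + d) = (-11 + d)*((4 + d) + d) = (-11 + d)*(4 + 2*d))
L(6, 8)*18 + p(8) = (8 + 6)*18 + (-44 - 18*8 + 2*8**2) = 14*18 + (-44 - 144 + 2*64) = 252 + (-44 - 144 + 128) = 252 - 60 = 192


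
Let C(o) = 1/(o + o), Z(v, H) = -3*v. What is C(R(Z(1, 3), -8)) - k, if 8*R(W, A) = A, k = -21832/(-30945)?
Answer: -74609/61890 ≈ -1.2055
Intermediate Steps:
k = 21832/30945 (k = -21832*(-1/30945) = 21832/30945 ≈ 0.70551)
R(W, A) = A/8
C(o) = 1/(2*o)
C(R(Z(1, 3), -8)) - k = 1/(2*(((⅛)*(-8)))) - 1*21832/30945 = (½)/(-1) - 21832/30945 = (½)*(-1) - 21832/30945 = -½ - 21832/30945 = -74609/61890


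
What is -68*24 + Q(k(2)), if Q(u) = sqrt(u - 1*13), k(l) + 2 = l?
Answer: -1632 + I*sqrt(13) ≈ -1632.0 + 3.6056*I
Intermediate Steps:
k(l) = -2 + l
Q(u) = sqrt(-13 + u) (Q(u) = sqrt(u - 13) = sqrt(-13 + u))
-68*24 + Q(k(2)) = -68*24 + sqrt(-13 + (-2 + 2)) = -1632 + sqrt(-13 + 0) = -1632 + sqrt(-13) = -1632 + I*sqrt(13)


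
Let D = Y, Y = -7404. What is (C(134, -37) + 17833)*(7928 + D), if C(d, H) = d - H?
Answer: 9434096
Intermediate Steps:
D = -7404
(C(134, -37) + 17833)*(7928 + D) = ((134 - 1*(-37)) + 17833)*(7928 - 7404) = ((134 + 37) + 17833)*524 = (171 + 17833)*524 = 18004*524 = 9434096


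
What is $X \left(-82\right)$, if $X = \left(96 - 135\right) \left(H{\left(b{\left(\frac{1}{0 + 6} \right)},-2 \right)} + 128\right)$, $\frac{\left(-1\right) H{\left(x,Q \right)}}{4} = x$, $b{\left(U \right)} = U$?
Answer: $407212$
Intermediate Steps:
$H{\left(x,Q \right)} = - 4 x$
$X = -4966$ ($X = \left(96 - 135\right) \left(- \frac{4}{0 + 6} + 128\right) = - 39 \left(- \frac{4}{6} + 128\right) = - 39 \left(\left(-4\right) \frac{1}{6} + 128\right) = - 39 \left(- \frac{2}{3} + 128\right) = \left(-39\right) \frac{382}{3} = -4966$)
$X \left(-82\right) = \left(-4966\right) \left(-82\right) = 407212$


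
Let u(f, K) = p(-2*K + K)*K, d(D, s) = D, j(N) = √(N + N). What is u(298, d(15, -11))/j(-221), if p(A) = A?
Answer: 225*I*√442/442 ≈ 10.702*I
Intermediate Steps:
j(N) = √2*√N (j(N) = √(2*N) = √2*√N)
u(f, K) = -K² (u(f, K) = (-2*K + K)*K = (-K)*K = -K²)
u(298, d(15, -11))/j(-221) = (-1*15²)/((√2*√(-221))) = (-1*225)/((√2*(I*√221))) = -225*(-I*√442/442) = -(-225)*I*√442/442 = 225*I*√442/442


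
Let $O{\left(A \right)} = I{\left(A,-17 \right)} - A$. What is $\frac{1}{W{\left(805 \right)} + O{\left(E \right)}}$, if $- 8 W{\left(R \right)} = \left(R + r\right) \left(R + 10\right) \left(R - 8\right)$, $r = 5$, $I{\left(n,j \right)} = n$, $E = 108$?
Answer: $- \frac{4}{263069775} \approx -1.5205 \cdot 10^{-8}$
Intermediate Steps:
$O{\left(A \right)} = 0$ ($O{\left(A \right)} = A - A = 0$)
$W{\left(R \right)} = - \frac{\left(-8 + R\right) \left(5 + R\right) \left(10 + R\right)}{8}$ ($W{\left(R \right)} = - \frac{\left(R + 5\right) \left(R + 10\right) \left(R - 8\right)}{8} = - \frac{\left(5 + R\right) \left(10 + R\right) \left(-8 + R\right)}{8} = - \frac{\left(-8 + R\right) \left(5 + R\right) \left(10 + R\right)}{8}$)
$\frac{1}{W{\left(805 \right)} + O{\left(E \right)}} = \frac{1}{\left(50 - \frac{7 \cdot 805^{2}}{8} - \frac{805^{3}}{8} + \frac{35}{4} \cdot 805\right) + 0} = \frac{1}{\left(50 - \frac{4536175}{8} - \frac{521660125}{8} + \frac{28175}{4}\right) + 0} = \frac{1}{- \frac{263069775}{4} + 0} = \frac{1}{- \frac{263069775}{4}} = - \frac{4}{263069775}$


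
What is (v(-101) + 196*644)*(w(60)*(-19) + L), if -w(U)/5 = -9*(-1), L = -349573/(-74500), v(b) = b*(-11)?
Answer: 1631086808091/14900 ≈ 1.0947e+8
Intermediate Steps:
v(b) = -11*b
L = 349573/74500 (L = -349573*(-1/74500) = 349573/74500 ≈ 4.6923)
w(U) = -45 (w(U) = -(-45)*(-1) = -5*9 = -45)
(v(-101) + 196*644)*(w(60)*(-19) + L) = (-11*(-101) + 196*644)*(-45*(-19) + 349573/74500) = (1111 + 126224)*(855 + 349573/74500) = 127335*(64047073/74500) = 1631086808091/14900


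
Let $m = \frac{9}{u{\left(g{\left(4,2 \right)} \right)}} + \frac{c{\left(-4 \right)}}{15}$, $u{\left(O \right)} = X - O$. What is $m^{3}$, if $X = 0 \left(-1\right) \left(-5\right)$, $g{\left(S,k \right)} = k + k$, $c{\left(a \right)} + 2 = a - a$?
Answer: $- \frac{2924207}{216000} \approx -13.538$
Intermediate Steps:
$c{\left(a \right)} = -2$ ($c{\left(a \right)} = -2 + \left(a - a\right) = -2 + 0 = -2$)
$g{\left(S,k \right)} = 2 k$
$X = 0$ ($X = 0 \left(-5\right) = 0$)
$u{\left(O \right)} = - O$ ($u{\left(O \right)} = 0 - O = - O$)
$m = - \frac{143}{60}$ ($m = \frac{9}{\left(-1\right) 2 \cdot 2} - \frac{2}{15} = \frac{9}{\left(-1\right) 4} - \frac{2}{15} = \frac{9}{-4} - \frac{2}{15} = 9 \left(- \frac{1}{4}\right) - \frac{2}{15} = - \frac{9}{4} - \frac{2}{15} = - \frac{143}{60} \approx -2.3833$)
$m^{3} = \left(- \frac{143}{60}\right)^{3} = - \frac{2924207}{216000}$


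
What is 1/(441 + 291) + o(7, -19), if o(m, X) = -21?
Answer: -15371/732 ≈ -20.999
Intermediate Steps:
1/(441 + 291) + o(7, -19) = 1/(441 + 291) - 21 = 1/732 - 21 = -15371/732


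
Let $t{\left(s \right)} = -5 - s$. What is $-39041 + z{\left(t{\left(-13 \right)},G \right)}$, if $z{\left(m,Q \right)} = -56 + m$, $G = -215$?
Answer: $-39089$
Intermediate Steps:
$-39041 + z{\left(t{\left(-13 \right)},G \right)} = -39041 - 48 = -39089$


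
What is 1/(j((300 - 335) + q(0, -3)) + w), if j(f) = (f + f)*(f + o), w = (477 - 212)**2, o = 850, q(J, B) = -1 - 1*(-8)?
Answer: 1/24193 ≈ 4.1334e-5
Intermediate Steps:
q(J, B) = 7 (q(J, B) = -1 + 8 = 7)
w = 70225 (w = 265**2 = 70225)
j(f) = 2*f*(850 + f) (j(f) = (f + f)*(f + 850) = (2*f)*(850 + f) = 2*f*(850 + f))
1/(j((300 - 335) + q(0, -3)) + w) = 1/(2*((300 - 335) + 7)*(850 + ((300 - 335) + 7)) + 70225) = 1/(2*(-35 + 7)*(850 + (-35 + 7)) + 70225) = 1/(2*(-28)*(850 - 28) + 70225) = 1/(2*(-28)*822 + 70225) = 1/(-46032 + 70225) = 1/24193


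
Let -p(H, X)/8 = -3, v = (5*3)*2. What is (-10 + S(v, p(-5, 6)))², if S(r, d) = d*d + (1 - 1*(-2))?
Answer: 323761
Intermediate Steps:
v = 30 (v = 15*2 = 30)
p(H, X) = 24 (p(H, X) = -8*(-3) = 24)
S(r, d) = 3 + d² (S(r, d) = d² + (1 + 2) = d² + 3 = 3 + d²)
(-10 + S(v, p(-5, 6)))² = (-10 + (3 + 24²))² = (-10 + (3 + 576))² = (-10 + 579)² = 569² = 323761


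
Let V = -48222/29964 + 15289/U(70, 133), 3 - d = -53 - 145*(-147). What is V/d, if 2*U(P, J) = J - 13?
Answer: -37935523/3185023380 ≈ -0.011911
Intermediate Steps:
U(P, J) = -13/2 + J/2 (U(P, J) = (J - 13)/2 = (-13 + J)/2 = -13/2 + J/2)
d = -21259 (d = 3 - (-53 - 145*(-147)) = 3 - (-53 + 21315) = 3 - 1*21262 = 3 - 21262 = -21259)
V = 37935523/149820 (V = -48222/29964 + 15289/(-13/2 + (½)*133) = -48222*1/29964 + 15289/(-13/2 + 133/2) = -8037/4994 + 15289/60 = 37935523/149820 ≈ 253.21)
V/d = (37935523/149820)/(-21259) = (37935523/149820)*(-1/21259) = -37935523/3185023380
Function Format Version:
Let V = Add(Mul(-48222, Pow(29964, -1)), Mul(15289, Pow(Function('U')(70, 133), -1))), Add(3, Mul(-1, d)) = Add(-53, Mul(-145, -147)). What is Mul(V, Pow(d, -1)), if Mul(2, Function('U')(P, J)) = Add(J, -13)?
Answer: Rational(-37935523, 3185023380) ≈ -0.011911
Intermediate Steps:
Function('U')(P, J) = Add(Rational(-13, 2), Mul(Rational(1, 2), J)) (Function('U')(P, J) = Mul(Rational(1, 2), Add(J, -13)) = Mul(Rational(1, 2), Add(-13, J)) = Add(Rational(-13, 2), Mul(Rational(1, 2), J)))
d = -21259 (d = Add(3, Mul(-1, Add(-53, Mul(-145, -147)))) = Add(3, Mul(-1, Add(-53, 21315))) = Add(3, Mul(-1, 21262)) = Add(3, -21262) = -21259)
V = Rational(37935523, 149820) (V = Add(Mul(-48222, Pow(29964, -1)), Mul(15289, Pow(Add(Rational(-13, 2), Mul(Rational(1, 2), 133)), -1))) = Add(Mul(-48222, Rational(1, 29964)), Mul(15289, Pow(Add(Rational(-13, 2), Rational(133, 2)), -1))) = Add(Rational(-8037, 4994), Mul(15289, Pow(60, -1))) = Add(Rational(-8037, 4994), Mul(15289, Rational(1, 60))) = Add(Rational(-8037, 4994), Rational(15289, 60)) = Rational(37935523, 149820) ≈ 253.21)
Mul(V, Pow(d, -1)) = Mul(Rational(37935523, 149820), Pow(-21259, -1)) = Mul(Rational(37935523, 149820), Rational(-1, 21259)) = Rational(-37935523, 3185023380)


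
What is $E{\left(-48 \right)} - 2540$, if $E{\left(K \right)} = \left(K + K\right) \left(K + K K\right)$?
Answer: $-219116$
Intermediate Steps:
$E{\left(K \right)} = 2 K \left(K + K^{2}\right)$
$E{\left(-48 \right)} - 2540 = 2 \left(-48\right)^{2} \left(1 - 48\right) - 2540 = 2 \cdot 2304 \left(-47\right) - 2540 = -216576 - 2540 = -219116$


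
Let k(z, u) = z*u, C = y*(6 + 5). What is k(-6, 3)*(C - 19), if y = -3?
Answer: 936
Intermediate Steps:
C = -33 (C = -3*(6 + 5) = -3*11 = -33)
k(z, u) = u*z
k(-6, 3)*(C - 19) = (3*(-6))*(-33 - 19) = -18*(-52) = 936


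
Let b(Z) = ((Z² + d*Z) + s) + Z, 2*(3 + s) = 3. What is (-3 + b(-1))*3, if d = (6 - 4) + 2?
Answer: -51/2 ≈ -25.500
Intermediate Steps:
s = -3/2 (s = -3 + (½)*3 = -3 + 3/2 = -3/2 ≈ -1.5000)
d = 4 (d = 2 + 2 = 4)
b(Z) = -3/2 + Z² + 5*Z (b(Z) = ((Z² + 4*Z) - 3/2) + Z = (-3/2 + Z² + 4*Z) + Z = -3/2 + Z² + 5*Z)
(-3 + b(-1))*3 = (-3 + (-3/2 + (-1)² + 5*(-1)))*3 = (-3 + (-3/2 + 1 - 5))*3 = (-3 - 11/2)*3 = -17/2*3 = -51/2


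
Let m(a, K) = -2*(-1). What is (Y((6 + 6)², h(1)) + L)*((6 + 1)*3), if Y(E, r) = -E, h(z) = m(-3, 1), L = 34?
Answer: -2310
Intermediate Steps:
m(a, K) = 2
h(z) = 2
(Y((6 + 6)², h(1)) + L)*((6 + 1)*3) = (-(6 + 6)² + 34)*((6 + 1)*3) = (-1*12² + 34)*(7*3) = (-1*144 + 34)*21 = (-144 + 34)*21 = -110*21 = -2310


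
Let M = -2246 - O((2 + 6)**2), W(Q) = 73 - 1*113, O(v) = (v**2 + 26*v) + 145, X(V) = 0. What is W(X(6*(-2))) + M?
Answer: -8191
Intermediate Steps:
O(v) = 145 + v**2 + 26*v
W(Q) = -40 (W(Q) = 73 - 113 = -40)
M = -8151 (M = -2246 - (145 + ((2 + 6)**2)**2 + 26*(2 + 6)**2) = -2246 - (145 + (8**2)**2 + 26*8**2) = -2246 - (145 + 64**2 + 26*64) = -2246 - (145 + 4096 + 1664) = -2246 - 1*5905 = -2246 - 5905 = -8151)
W(X(6*(-2))) + M = -40 - 8151 = -8191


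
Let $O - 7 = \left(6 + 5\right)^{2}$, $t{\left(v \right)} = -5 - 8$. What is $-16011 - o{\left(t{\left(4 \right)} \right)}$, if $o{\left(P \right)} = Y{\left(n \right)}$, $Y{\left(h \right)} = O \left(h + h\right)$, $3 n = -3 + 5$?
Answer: $- \frac{48545}{3} \approx -16182.0$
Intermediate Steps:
$t{\left(v \right)} = -13$ ($t{\left(v \right)} = -5 - 8 = -13$)
$n = \frac{2}{3}$ ($n = \frac{-3 + 5}{3} = \frac{1}{3} \cdot 2 = \frac{2}{3} \approx 0.66667$)
$O = 128$ ($O = 7 + \left(6 + 5\right)^{2} = 7 + 11^{2} = 7 + 121 = 128$)
$Y{\left(h \right)} = 256 h$ ($Y{\left(h \right)} = 128 \left(h + h\right) = 128 \cdot 2 h = 256 h$)
$o{\left(P \right)} = \frac{512}{3}$ ($o{\left(P \right)} = 256 \cdot \frac{2}{3} = \frac{512}{3}$)
$-16011 - o{\left(t{\left(4 \right)} \right)} = -16011 - \frac{512}{3} = - \frac{48545}{3}$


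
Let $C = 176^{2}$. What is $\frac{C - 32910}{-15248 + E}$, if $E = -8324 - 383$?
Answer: $\frac{1934}{23955} \approx 0.080735$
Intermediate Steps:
$E = -8707$ ($E = -8324 - 383 = -8707$)
$C = 30976$
$\frac{C - 32910}{-15248 + E} = \frac{30976 - 32910}{-15248 - 8707} = - \frac{1934}{-23955} = \left(-1934\right) \left(- \frac{1}{23955}\right) = \frac{1934}{23955}$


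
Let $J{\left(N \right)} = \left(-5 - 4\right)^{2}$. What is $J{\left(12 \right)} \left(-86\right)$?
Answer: $-6966$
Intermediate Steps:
$J{\left(N \right)} = 81$ ($J{\left(N \right)} = \left(-9\right)^{2} = 81$)
$J{\left(12 \right)} \left(-86\right) = 81 \left(-86\right) = -6966$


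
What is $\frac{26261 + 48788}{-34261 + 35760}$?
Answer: $\frac{75049}{1499} \approx 50.066$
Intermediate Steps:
$\frac{26261 + 48788}{-34261 + 35760} = \frac{75049}{1499}$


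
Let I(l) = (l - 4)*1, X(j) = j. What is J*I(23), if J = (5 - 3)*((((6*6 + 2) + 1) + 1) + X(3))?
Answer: 1634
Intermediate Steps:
I(l) = -4 + l (I(l) = (-4 + l)*1 = -4 + l)
J = 86 (J = (5 - 3)*((((6*6 + 2) + 1) + 1) + 3) = 2*((((36 + 2) + 1) + 1) + 3) = 2*(((38 + 1) + 1) + 3) = 2*((39 + 1) + 3) = 2*(40 + 3) = 2*43 = 86)
J*I(23) = 86*(-4 + 23) = 86*19 = 1634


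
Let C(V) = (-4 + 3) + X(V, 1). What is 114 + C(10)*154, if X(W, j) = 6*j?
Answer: 884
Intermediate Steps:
C(V) = 5 (C(V) = (-4 + 3) + 6*1 = -1 + 6 = 5)
114 + C(10)*154 = 114 + 5*154 = 114 + 770 = 884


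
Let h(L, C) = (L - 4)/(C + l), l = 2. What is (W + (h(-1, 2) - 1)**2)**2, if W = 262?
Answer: 18258529/256 ≈ 71322.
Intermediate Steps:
h(L, C) = (-4 + L)/(2 + C) (h(L, C) = (L - 4)/(C + 2) = (-4 + L)/(2 + C))
(W + (h(-1, 2) - 1)**2)**2 = (262 + ((-4 - 1)/(2 + 2) - 1)**2)**2 = (262 + (-5/4 - 1)**2)**2 = (262 + (-9/4)**2)**2 = (262 + 81/16)**2 = (4273/16)**2 = 18258529/256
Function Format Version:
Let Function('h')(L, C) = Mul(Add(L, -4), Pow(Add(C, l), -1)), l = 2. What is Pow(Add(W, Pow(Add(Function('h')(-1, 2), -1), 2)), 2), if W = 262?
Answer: Rational(18258529, 256) ≈ 71322.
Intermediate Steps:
Function('h')(L, C) = Mul(Pow(Add(2, C), -1), Add(-4, L)) (Function('h')(L, C) = Mul(Add(L, -4), Pow(Add(C, 2), -1)) = Mul(Add(-4, L), Pow(Add(2, C), -1)) = Mul(Pow(Add(2, C), -1), Add(-4, L)))
Pow(Add(W, Pow(Add(Function('h')(-1, 2), -1), 2)), 2) = Pow(Add(262, Pow(Add(Mul(Pow(Add(2, 2), -1), Add(-4, -1)), -1), 2)), 2) = Pow(Add(262, Pow(Add(Mul(Pow(4, -1), -5), -1), 2)), 2) = Pow(Add(262, Pow(Add(Mul(Rational(1, 4), -5), -1), 2)), 2) = Pow(Add(262, Pow(Add(Rational(-5, 4), -1), 2)), 2) = Pow(Add(262, Pow(Rational(-9, 4), 2)), 2) = Pow(Add(262, Rational(81, 16)), 2) = Pow(Rational(4273, 16), 2) = Rational(18258529, 256)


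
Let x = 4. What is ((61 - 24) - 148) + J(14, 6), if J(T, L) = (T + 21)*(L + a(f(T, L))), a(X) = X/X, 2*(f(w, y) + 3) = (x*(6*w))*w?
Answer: 134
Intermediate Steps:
f(w, y) = -3 + 12*w² (f(w, y) = -3 + ((4*(6*w))*w)/2 = -3 + ((24*w)*w)/2 = -3 + (24*w²)/2 = -3 + 12*w²)
a(X) = 1
J(T, L) = (1 + L)*(21 + T) (J(T, L) = (T + 21)*(L + 1) = (21 + T)*(1 + L) = (1 + L)*(21 + T))
((61 - 24) - 148) + J(14, 6) = ((61 - 24) - 148) + (21 + 14 + 21*6 + 6*14) = (37 - 148) + (21 + 14 + 126 + 84) = -111 + 245 = 134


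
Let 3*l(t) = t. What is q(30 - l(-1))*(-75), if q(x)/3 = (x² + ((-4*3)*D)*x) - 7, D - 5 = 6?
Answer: 695450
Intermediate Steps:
D = 11 (D = 5 + 6 = 11)
l(t) = t/3
q(x) = -21 - 396*x + 3*x² (q(x) = 3*((x² + (-4*3*11)*x) - 7) = 3*((x² + (-12*11)*x) - 7) = 3*((x² - 132*x) - 7) = 3*(-7 + x² - 132*x) = -21 - 396*x + 3*x²)
q(30 - l(-1))*(-75) = (-21 - 396*(30 - (-1)/3) + 3*(30 - (-1)/3)²)*(-75) = (-21 - 396*(30 - 1*(-⅓)) + 3*(30 - 1*(-⅓))²)*(-75) = (-21 - 396*(30 + ⅓) + 3*(30 + ⅓)²)*(-75) = (-21 - 396*91/3 + 3*(91/3)²)*(-75) = (-21 - 12012 + 3*(8281/9))*(-75) = (-21 - 12012 + 8281/3)*(-75) = -27818/3*(-75) = 695450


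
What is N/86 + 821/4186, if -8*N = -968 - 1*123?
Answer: 2565887/1439984 ≈ 1.7819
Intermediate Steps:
N = 1091/8 (N = -(-968 - 1*123)/8 = -(-968 - 123)/8 = -1/8*(-1091) = 1091/8 ≈ 136.38)
N/86 + 821/4186 = (1091/8)/86 + 821/4186 = (1091/8)*(1/86) + 821*(1/4186) = 1091/688 + 821/4186 = 2565887/1439984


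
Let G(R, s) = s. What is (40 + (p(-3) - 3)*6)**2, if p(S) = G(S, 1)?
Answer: 784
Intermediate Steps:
p(S) = 1
(40 + (p(-3) - 3)*6)**2 = (40 + (1 - 3)*6)**2 = (40 - 2*6)**2 = (40 - 12)**2 = 28**2 = 784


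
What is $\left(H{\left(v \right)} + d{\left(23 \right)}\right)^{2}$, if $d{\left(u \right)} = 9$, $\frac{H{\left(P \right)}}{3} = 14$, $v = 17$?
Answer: $2601$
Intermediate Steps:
$H{\left(P \right)} = 42$ ($H{\left(P \right)} = 3 \cdot 14 = 42$)
$\left(H{\left(v \right)} + d{\left(23 \right)}\right)^{2} = \left(42 + 9\right)^{2} = 51^{2} = 2601$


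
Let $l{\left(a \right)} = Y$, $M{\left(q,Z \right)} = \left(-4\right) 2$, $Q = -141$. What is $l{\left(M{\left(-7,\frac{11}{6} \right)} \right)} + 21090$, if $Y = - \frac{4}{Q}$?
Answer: $\frac{2973694}{141} \approx 21090.0$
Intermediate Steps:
$M{\left(q,Z \right)} = -8$
$Y = \frac{4}{141}$ ($Y = - \frac{4}{-141} = \left(-4\right) \left(- \frac{1}{141}\right) = \frac{4}{141} \approx 0.028369$)
$l{\left(a \right)} = \frac{4}{141}$
$l{\left(M{\left(-7,\frac{11}{6} \right)} \right)} + 21090 = \frac{4}{141} + 21090 = \frac{2973694}{141}$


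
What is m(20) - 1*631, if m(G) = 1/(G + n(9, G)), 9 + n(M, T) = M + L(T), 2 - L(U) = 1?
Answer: -13250/21 ≈ -630.95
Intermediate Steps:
L(U) = 1 (L(U) = 2 - 1*1 = 2 - 1 = 1)
n(M, T) = -8 + M (n(M, T) = -9 + (M + 1) = -9 + (1 + M) = -8 + M)
m(G) = 1/(1 + G) (m(G) = 1/(G + (-8 + 9)) = 1/(G + 1) = 1/(1 + G))
m(20) - 1*631 = 1/(1 + 20) - 1*631 = 1/21 - 631 = -13250/21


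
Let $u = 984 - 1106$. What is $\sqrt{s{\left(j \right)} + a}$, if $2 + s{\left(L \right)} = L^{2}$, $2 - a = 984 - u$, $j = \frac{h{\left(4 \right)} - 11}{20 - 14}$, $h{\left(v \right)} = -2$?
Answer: $\frac{i \sqrt{39647}}{6} \approx 33.186 i$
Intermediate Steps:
$j = - \frac{13}{6}$ ($j = \frac{-2 - 11}{20 - 14} = - \frac{13}{6} \approx -2.1667$)
$u = -122$ ($u = 984 - 1106 = -122$)
$a = -1104$ ($a = 2 - \left(984 - -122\right) = 2 - \left(984 + 122\right) = 2 - 1106 = -1104$)
$s{\left(L \right)} = -2 + L^{2}$
$\sqrt{s{\left(j \right)} + a} = \sqrt{\left(-2 + \left(- \frac{13}{6}\right)^{2}\right) - 1104} = \sqrt{\left(-2 + \frac{169}{36}\right) - 1104} = \sqrt{\frac{97}{36} - 1104} = \sqrt{- \frac{39647}{36}} = \frac{i \sqrt{39647}}{6}$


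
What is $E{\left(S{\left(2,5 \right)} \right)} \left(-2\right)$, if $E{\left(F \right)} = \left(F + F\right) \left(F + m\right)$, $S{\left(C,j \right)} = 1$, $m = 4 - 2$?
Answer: $-12$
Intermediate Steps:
$m = 2$ ($m = 4 - 2 = 2$)
$E{\left(F \right)} = 2 F \left(2 + F\right)$ ($E{\left(F \right)} = \left(F + F\right) \left(F + 2\right) = 2 F \left(2 + F\right)$)
$E{\left(S{\left(2,5 \right)} \right)} \left(-2\right) = 2 \cdot 1 \left(2 + 1\right) \left(-2\right) = 2 \cdot 1 \cdot 3 \left(-2\right) = 6 \left(-2\right) = -12$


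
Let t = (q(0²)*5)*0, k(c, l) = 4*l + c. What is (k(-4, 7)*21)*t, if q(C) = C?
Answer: 0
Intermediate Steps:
k(c, l) = c + 4*l
t = 0 (t = (0²*5)*0 = (0*5)*0 = 0*0 = 0)
(k(-4, 7)*21)*t = ((-4 + 4*7)*21)*0 = ((-4 + 28)*21)*0 = (24*21)*0 = 504*0 = 0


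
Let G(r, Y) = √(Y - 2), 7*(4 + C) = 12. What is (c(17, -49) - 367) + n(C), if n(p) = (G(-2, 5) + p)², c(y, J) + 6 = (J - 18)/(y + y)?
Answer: -610999/1666 - 32*√3/7 ≈ -374.66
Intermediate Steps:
C = -16/7 (C = -4 + (⅐)*12 = -4 + 12/7 = -16/7 ≈ -2.2857)
c(y, J) = -6 + (-18 + J)/(2*y) (c(y, J) = -6 + (J - 18)/(y + y) = -6 + (-18 + J)/((2*y)) = -6 + (-18 + J)*(1/(2*y)) = -6 + (-18 + J)/(2*y))
G(r, Y) = √(-2 + Y)
n(p) = (p + √3)² (n(p) = (√(-2 + 5) + p)² = (√3 + p)² = (p + √3)²)
(c(17, -49) - 367) + n(C) = ((½)*(-18 - 49 - 12*17)/17 - 367) + (-16/7 + √3)² = ((½)*(1/17)*(-18 - 49 - 204) - 367) + (-16/7 + √3)² = ((½)*(1/17)*(-271) - 367) + (-16/7 + √3)² = (-271/34 - 367) + (-16/7 + √3)² = -12749/34 + (-16/7 + √3)²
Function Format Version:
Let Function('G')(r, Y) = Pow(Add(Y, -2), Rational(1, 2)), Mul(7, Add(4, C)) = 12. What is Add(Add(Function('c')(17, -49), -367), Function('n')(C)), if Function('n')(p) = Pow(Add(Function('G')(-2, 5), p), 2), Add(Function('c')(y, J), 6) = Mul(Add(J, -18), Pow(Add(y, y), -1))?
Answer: Add(Rational(-610999, 1666), Mul(Rational(-32, 7), Pow(3, Rational(1, 2)))) ≈ -374.66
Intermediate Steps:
C = Rational(-16, 7) (C = Add(-4, Mul(Rational(1, 7), 12)) = Add(-4, Rational(12, 7)) = Rational(-16, 7) ≈ -2.2857)
Function('c')(y, J) = Add(-6, Mul(Rational(1, 2), Pow(y, -1), Add(-18, J))) (Function('c')(y, J) = Add(-6, Mul(Add(J, -18), Pow(Add(y, y), -1))) = Add(-6, Mul(Add(-18, J), Pow(Mul(2, y), -1))) = Add(-6, Mul(Add(-18, J), Mul(Rational(1, 2), Pow(y, -1)))) = Add(-6, Mul(Rational(1, 2), Pow(y, -1), Add(-18, J))))
Function('G')(r, Y) = Pow(Add(-2, Y), Rational(1, 2))
Function('n')(p) = Pow(Add(p, Pow(3, Rational(1, 2))), 2) (Function('n')(p) = Pow(Add(Pow(Add(-2, 5), Rational(1, 2)), p), 2) = Pow(Add(Pow(3, Rational(1, 2)), p), 2) = Pow(Add(p, Pow(3, Rational(1, 2))), 2))
Add(Add(Function('c')(17, -49), -367), Function('n')(C)) = Add(Add(Mul(Rational(1, 2), Pow(17, -1), Add(-18, -49, Mul(-12, 17))), -367), Pow(Add(Rational(-16, 7), Pow(3, Rational(1, 2))), 2)) = Add(Add(Mul(Rational(1, 2), Rational(1, 17), Add(-18, -49, -204)), -367), Pow(Add(Rational(-16, 7), Pow(3, Rational(1, 2))), 2)) = Add(Add(Mul(Rational(1, 2), Rational(1, 17), -271), -367), Pow(Add(Rational(-16, 7), Pow(3, Rational(1, 2))), 2)) = Add(Add(Rational(-271, 34), -367), Pow(Add(Rational(-16, 7), Pow(3, Rational(1, 2))), 2)) = Add(Rational(-12749, 34), Pow(Add(Rational(-16, 7), Pow(3, Rational(1, 2))), 2))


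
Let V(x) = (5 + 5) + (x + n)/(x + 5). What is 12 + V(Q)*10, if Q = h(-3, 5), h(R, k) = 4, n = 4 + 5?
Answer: 1138/9 ≈ 126.44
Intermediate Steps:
n = 9
Q = 4
V(x) = 10 + (9 + x)/(5 + x) (V(x) = (5 + 5) + (x + 9)/(x + 5) = 10 + (9 + x)/(5 + x))
12 + V(Q)*10 = 12 + ((59 + 11*4)/(5 + 4))*10 = 12 + ((59 + 44)/9)*10 = 12 + ((1/9)*103)*10 = 12 + (103/9)*10 = 12 + 1030/9 = 1138/9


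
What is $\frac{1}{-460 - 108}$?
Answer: $- \frac{1}{568} \approx -0.0017606$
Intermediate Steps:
$\frac{1}{-460 - 108} = \frac{1}{-568} = - \frac{1}{568}$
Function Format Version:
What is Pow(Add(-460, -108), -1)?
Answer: Rational(-1, 568) ≈ -0.0017606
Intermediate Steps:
Pow(Add(-460, -108), -1) = Pow(-568, -1) = Rational(-1, 568)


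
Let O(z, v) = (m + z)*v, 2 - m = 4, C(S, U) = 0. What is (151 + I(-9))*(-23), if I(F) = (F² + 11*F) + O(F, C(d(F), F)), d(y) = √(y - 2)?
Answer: -3059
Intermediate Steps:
d(y) = √(-2 + y)
m = -2 (m = 2 - 1*4 = 2 - 4 = -2)
O(z, v) = v*(-2 + z) (O(z, v) = (-2 + z)*v = v*(-2 + z))
I(F) = F² + 11*F (I(F) = (F² + 11*F) + 0*(-2 + F) = (F² + 11*F) + 0 = F² + 11*F)
(151 + I(-9))*(-23) = (151 - 9*(11 - 9))*(-23) = (151 - 9*2)*(-23) = (151 - 18)*(-23) = 133*(-23) = -3059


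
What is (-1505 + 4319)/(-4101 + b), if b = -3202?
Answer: -42/109 ≈ -0.38532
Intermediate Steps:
(-1505 + 4319)/(-4101 + b) = (-1505 + 4319)/(-4101 - 3202) = 2814/(-7303) = 2814*(-1/7303) = -42/109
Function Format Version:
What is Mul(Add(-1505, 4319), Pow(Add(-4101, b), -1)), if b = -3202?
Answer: Rational(-42, 109) ≈ -0.38532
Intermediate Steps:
Mul(Add(-1505, 4319), Pow(Add(-4101, b), -1)) = Mul(Add(-1505, 4319), Pow(Add(-4101, -3202), -1)) = Mul(2814, Pow(-7303, -1)) = Mul(2814, Rational(-1, 7303)) = Rational(-42, 109)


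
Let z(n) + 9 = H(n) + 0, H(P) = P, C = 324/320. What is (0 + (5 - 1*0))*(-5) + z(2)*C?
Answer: -2567/80 ≈ -32.088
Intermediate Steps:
C = 81/80 (C = 324*(1/320) = 81/80 ≈ 1.0125)
z(n) = -9 + n (z(n) = -9 + (n + 0) = -9 + n)
(0 + (5 - 1*0))*(-5) + z(2)*C = (0 + (5 - 1*0))*(-5) + (-9 + 2)*(81/80) = (0 + (5 + 0))*(-5) - 7*81/80 = (0 + 5)*(-5) - 567/80 = 5*(-5) - 567/80 = -25 - 567/80 = -2567/80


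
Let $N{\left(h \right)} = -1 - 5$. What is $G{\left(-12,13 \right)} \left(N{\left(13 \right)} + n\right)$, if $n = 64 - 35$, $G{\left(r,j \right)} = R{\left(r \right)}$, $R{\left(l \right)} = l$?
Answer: $-276$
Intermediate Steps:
$G{\left(r,j \right)} = r$
$N{\left(h \right)} = -6$
$n = 29$
$G{\left(-12,13 \right)} \left(N{\left(13 \right)} + n\right) = - 12 \left(-6 + 29\right) = \left(-12\right) 23 = -276$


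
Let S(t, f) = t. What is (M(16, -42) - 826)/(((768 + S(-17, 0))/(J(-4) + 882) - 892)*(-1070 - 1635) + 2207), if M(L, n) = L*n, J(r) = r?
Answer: -1315244/2118397371 ≈ -0.00062087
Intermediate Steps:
(M(16, -42) - 826)/(((768 + S(-17, 0))/(J(-4) + 882) - 892)*(-1070 - 1635) + 2207) = (16*(-42) - 826)/(((768 - 17)/(-4 + 882) - 892)*(-1070 - 1635) + 2207) = (-672 - 826)/((751/878 - 892)*(-2705) + 2207) = -1498/((751*(1/878) - 892)*(-2705) + 2207) = -1498/((751/878 - 892)*(-2705) + 2207) = -1498/(-782425/878*(-2705) + 2207) = -1498/(2116459625/878 + 2207) = -1498/2118397371/878 = -1498*878/2118397371 = -1315244/2118397371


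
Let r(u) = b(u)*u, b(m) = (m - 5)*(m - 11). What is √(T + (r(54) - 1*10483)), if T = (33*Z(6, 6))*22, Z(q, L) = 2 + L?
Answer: √109103 ≈ 330.31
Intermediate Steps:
b(m) = (-11 + m)*(-5 + m) (b(m) = (-5 + m)*(-11 + m) = (-11 + m)*(-5 + m))
r(u) = u*(55 + u² - 16*u) (r(u) = (55 + u² - 16*u)*u = u*(55 + u² - 16*u))
T = 5808 (T = (33*(2 + 6))*22 = (33*8)*22 = 264*22 = 5808)
√(T + (r(54) - 1*10483)) = √(5808 + (54*(55 + 54² - 16*54) - 1*10483)) = √(5808 + (54*(55 + 2916 - 864) - 10483)) = √(5808 + (54*2107 - 10483)) = √(5808 + (113778 - 10483)) = √(5808 + 103295) = √109103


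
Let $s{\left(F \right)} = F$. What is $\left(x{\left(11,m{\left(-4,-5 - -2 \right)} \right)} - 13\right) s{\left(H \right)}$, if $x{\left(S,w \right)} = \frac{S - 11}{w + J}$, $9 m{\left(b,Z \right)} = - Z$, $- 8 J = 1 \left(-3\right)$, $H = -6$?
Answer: $78$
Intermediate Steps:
$J = \frac{3}{8}$ ($J = - \frac{1 \left(-3\right)}{8} = \left(- \frac{1}{8}\right) \left(-3\right) = \frac{3}{8} \approx 0.375$)
$m{\left(b,Z \right)} = - \frac{Z}{9}$ ($m{\left(b,Z \right)} = \frac{\left(-1\right) Z}{9} = - \frac{Z}{9}$)
$x{\left(S,w \right)} = \frac{-11 + S}{\frac{3}{8} + w}$ ($x{\left(S,w \right)} = \frac{S - 11}{w + \frac{3}{8}} = \frac{-11 + S}{\frac{3}{8} + w}$)
$\left(x{\left(11,m{\left(-4,-5 - -2 \right)} \right)} - 13\right) s{\left(H \right)} = \left(\frac{8 \left(-11 + 11\right)}{3 + 8 \left(- \frac{-5 - -2}{9}\right)} - 13\right) \left(-6\right) = \left(8 \frac{1}{3 + 8 \left(- \frac{-5 + 2}{9}\right)} 0 - 13\right) \left(-6\right) = \left(8 \frac{1}{3 + 8 \left(\left(- \frac{1}{9}\right) \left(-3\right)\right)} 0 - 13\right) \left(-6\right) = \left(8 \frac{1}{3 + 8 \cdot \frac{1}{3}} \cdot 0 - 13\right) \left(-6\right) = \left(8 \frac{1}{3 + \frac{8}{3}} \cdot 0 - 13\right) \left(-6\right) = \left(8 \frac{1}{\frac{17}{3}} \cdot 0 - 13\right) \left(-6\right) = \left(8 \cdot \frac{3}{17} \cdot 0 - 13\right) \left(-6\right) = \left(0 - 13\right) \left(-6\right) = \left(-13\right) \left(-6\right) = 78$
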